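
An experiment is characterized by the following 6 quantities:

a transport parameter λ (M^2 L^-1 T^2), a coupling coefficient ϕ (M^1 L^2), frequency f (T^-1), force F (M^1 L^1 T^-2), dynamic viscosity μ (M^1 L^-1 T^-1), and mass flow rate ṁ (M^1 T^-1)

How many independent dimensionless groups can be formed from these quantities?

There are 6 variables and 3 base dimensions (M, L, T).
The dimension matrix has rank 3.
Independent dimensionless groups: 6 − 3 = 3.

3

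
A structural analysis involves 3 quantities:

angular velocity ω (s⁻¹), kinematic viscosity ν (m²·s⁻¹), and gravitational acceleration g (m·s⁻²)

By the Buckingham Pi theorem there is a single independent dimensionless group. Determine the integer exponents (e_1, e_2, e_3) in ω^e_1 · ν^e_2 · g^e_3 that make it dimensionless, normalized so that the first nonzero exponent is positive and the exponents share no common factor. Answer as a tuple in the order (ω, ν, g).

(3, 1, -2)

L: e_1·(0) + e_2·(2) + e_3·(1) = 0
T: e_1·(-1) + e_2·(-1) + e_3·(-2) = 0
Solving this homogeneous linear system for the smallest-integer solution (first nonzero entry positive) gives (3, 1, -2).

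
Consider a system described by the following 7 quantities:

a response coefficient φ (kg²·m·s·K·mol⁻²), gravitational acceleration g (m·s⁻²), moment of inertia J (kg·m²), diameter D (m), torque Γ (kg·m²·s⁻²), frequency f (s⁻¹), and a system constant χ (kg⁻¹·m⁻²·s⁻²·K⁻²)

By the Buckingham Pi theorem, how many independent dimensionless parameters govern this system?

2

There are 7 variables and 5 base dimensions (M, L, T, Θ, N).
The dimension matrix has rank 5.
Independent dimensionless groups: 7 − 5 = 2.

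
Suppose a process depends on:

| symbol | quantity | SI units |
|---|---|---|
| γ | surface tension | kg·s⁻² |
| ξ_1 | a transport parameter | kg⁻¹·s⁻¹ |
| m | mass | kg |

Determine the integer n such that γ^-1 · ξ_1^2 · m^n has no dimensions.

3

Balance the M exponent: (1)·n from m, plus −(1) + 2·(-1) = -3 from the rest, must sum to zero.
n − 3 = 0, so n = 3.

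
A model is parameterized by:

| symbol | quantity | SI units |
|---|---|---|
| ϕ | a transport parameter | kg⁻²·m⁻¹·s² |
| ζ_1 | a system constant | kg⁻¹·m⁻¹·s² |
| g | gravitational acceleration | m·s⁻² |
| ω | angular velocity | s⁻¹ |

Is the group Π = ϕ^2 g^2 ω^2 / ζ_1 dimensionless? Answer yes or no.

no

Sum the exponent of each base dimension across the product:
  M: 2·[ϕ]_M − [ζ_1]_M + 2·[g]_M + 2·[ω]_M = 2·(-2) − (-1) + 2·(0) + 2·(0) = -3
  L: 2·[ϕ]_L − [ζ_1]_L + 2·[g]_L + 2·[ω]_L = 2·(-1) − (-1) + 2·(1) + 2·(0) = 1
  T: 2·[ϕ]_T − [ζ_1]_T + 2·[g]_T + 2·[ω]_T = 2·(2) − (2) + 2·(-2) + 2·(-1) = -4
Net dimensions [M⁻³ L T⁻⁴] ≠ [1] — not dimensionless.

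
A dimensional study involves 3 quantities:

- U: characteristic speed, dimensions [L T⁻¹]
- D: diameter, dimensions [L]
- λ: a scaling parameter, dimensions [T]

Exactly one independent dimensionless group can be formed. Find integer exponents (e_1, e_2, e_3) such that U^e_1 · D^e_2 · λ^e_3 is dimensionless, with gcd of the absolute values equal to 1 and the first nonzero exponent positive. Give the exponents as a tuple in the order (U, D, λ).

(1, -1, 1)

L: e_1·(1) + e_2·(1) + e_3·(0) = 0
T: e_1·(-1) + e_2·(0) + e_3·(1) = 0
Solving this homogeneous linear system for the smallest-integer solution (first nonzero entry positive) gives (1, -1, 1).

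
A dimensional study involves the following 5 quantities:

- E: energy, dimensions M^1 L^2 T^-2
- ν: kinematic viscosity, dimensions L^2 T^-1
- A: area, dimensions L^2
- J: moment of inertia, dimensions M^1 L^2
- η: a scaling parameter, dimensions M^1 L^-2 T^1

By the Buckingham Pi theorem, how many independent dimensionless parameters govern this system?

There are 5 variables and 3 base dimensions (M, L, T).
The dimension matrix has rank 3.
Independent dimensionless groups: 5 − 3 = 2.

2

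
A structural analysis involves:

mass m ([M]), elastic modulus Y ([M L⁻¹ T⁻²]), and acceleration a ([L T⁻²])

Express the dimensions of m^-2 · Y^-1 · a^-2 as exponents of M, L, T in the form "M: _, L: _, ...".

M: -3, L: -1, T: 6

Collect each base-dimension exponent across the product:
  M: −2·(1) − (1) − 2·(0) = -3
  L: −2·(0) − (-1) − 2·(1) = -1
  T: −2·(0) − (-2) − 2·(-2) = 6
So the dimensions are [M⁻³ L⁻¹ T⁶].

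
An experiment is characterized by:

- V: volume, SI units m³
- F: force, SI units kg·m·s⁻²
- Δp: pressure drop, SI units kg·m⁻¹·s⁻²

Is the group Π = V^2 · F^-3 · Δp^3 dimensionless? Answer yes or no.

yes

Sum the exponent of each base dimension across the product:
  M: 2·[V]_M − 3·[F]_M + 3·[Δp]_M = 2·(0) − 3·(1) + 3·(1) = 0
  L: 2·[V]_L − 3·[F]_L + 3·[Δp]_L = 2·(3) − 3·(1) + 3·(-1) = 0
  T: 2·[V]_T − 3·[F]_T + 3·[Δp]_T = 2·(0) − 3·(-2) + 3·(-2) = 0
All base exponents vanish — dimensionless.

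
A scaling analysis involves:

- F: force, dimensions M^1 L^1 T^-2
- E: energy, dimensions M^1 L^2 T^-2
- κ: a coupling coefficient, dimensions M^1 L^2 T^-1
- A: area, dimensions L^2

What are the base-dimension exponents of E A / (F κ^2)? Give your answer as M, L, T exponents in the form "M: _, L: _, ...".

M: -2, L: -1, T: 2

Collect each base-dimension exponent across the product:
  M: −(1) + (1) − 2·(1) + (0) = -2
  L: −(1) + (2) − 2·(2) + (2) = -1
  T: −(-2) + (-2) − 2·(-1) + (0) = 2
So the dimensions are [M⁻² L⁻¹ T²].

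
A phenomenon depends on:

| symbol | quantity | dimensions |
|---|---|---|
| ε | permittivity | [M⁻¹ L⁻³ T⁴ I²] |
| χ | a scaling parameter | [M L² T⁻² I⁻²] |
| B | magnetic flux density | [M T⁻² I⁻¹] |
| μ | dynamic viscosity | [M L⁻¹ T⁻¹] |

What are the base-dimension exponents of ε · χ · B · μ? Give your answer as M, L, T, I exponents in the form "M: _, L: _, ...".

M: 2, L: -2, T: -1, I: -1

Collect each base-dimension exponent across the product:
  M: (-1) + (1) + (1) + (1) = 2
  L: (-3) + (2) + (0) + (-1) = -2
  T: (4) + (-2) + (-2) + (-1) = -1
  I: (2) + (-2) + (-1) + (0) = -1
So the dimensions are [M² L⁻² T⁻¹ I⁻¹].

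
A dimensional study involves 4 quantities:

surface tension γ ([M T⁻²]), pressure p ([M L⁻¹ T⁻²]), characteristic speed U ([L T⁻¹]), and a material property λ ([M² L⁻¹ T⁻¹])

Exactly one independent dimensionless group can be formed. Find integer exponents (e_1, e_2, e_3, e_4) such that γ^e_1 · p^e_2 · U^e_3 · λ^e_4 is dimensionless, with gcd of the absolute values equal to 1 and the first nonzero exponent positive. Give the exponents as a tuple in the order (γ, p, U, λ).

(4, -2, -3, -1)

M: e_1·(1) + e_2·(1) + e_3·(0) + e_4·(2) = 0
L: e_1·(0) + e_2·(-1) + e_3·(1) + e_4·(-1) = 0
T: e_1·(-2) + e_2·(-2) + e_3·(-1) + e_4·(-1) = 0
Solving this homogeneous linear system for the smallest-integer solution (first nonzero entry positive) gives (4, -2, -3, -1).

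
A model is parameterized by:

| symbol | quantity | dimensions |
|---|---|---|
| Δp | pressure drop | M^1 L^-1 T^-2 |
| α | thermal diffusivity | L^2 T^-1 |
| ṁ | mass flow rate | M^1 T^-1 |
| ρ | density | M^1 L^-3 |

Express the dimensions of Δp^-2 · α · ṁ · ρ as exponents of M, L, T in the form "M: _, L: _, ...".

Collect each base-dimension exponent across the product:
  M: −2·(1) + (0) + (1) + (1) = 0
  L: −2·(-1) + (2) + (0) + (-3) = 1
  T: −2·(-2) + (-1) + (-1) + (0) = 2
So the dimensions are [L T²].

M: 0, L: 1, T: 2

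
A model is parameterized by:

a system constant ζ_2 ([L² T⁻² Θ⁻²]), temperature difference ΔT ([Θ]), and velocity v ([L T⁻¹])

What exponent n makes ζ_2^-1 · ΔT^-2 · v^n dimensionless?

Balance the L exponent: (1)·n from v, plus −(2) − 2·(0) = -2 from the rest, must sum to zero.
n − 2 = 0, so n = 2.

2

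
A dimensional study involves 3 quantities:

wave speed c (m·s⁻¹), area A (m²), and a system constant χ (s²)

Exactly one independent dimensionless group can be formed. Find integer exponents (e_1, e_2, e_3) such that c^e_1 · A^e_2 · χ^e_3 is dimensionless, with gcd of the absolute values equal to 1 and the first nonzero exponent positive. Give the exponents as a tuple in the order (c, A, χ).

L: e_1·(1) + e_2·(2) + e_3·(0) = 0
T: e_1·(-1) + e_2·(0) + e_3·(2) = 0
Solving this homogeneous linear system for the smallest-integer solution (first nonzero entry positive) gives (2, -1, 1).

(2, -1, 1)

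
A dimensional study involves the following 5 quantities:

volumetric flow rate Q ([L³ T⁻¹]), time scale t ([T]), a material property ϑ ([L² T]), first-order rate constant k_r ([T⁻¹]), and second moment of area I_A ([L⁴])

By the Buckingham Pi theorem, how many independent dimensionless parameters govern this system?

3

There are 5 variables and 2 base dimensions (L, T).
The dimension matrix has rank 2.
Independent dimensionless groups: 5 − 2 = 3.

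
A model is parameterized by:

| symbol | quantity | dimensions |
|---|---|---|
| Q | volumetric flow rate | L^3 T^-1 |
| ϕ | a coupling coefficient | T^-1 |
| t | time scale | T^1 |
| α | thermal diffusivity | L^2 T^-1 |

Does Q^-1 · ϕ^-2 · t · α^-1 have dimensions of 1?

Sum the exponent of each base dimension across the product:
  L: −[Q]_L − 2·[ϕ]_L + [t]_L − [α]_L = −(3) − 2·(0) + (0) − (2) = -5
  T: −[Q]_T − 2·[ϕ]_T + [t]_T − [α]_T = −(-1) − 2·(-1) + (1) − (-1) = 5
Net dimensions [L⁻⁵ T⁵] ≠ [1] — not dimensionless.

no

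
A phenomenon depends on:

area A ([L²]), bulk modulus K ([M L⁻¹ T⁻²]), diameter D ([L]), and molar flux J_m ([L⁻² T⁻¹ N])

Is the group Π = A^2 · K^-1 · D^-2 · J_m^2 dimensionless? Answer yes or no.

Sum the exponent of each base dimension across the product:
  M: 2·[A]_M − [K]_M − 2·[D]_M + 2·[J_m]_M = 2·(0) − (1) − 2·(0) + 2·(0) = -1
  L: 2·[A]_L − [K]_L − 2·[D]_L + 2·[J_m]_L = 2·(2) − (-1) − 2·(1) + 2·(-2) = -1
  T: 2·[A]_T − [K]_T − 2·[D]_T + 2·[J_m]_T = 2·(0) − (-2) − 2·(0) + 2·(-1) = 0
  N: 2·[A]_N − [K]_N − 2·[D]_N + 2·[J_m]_N = 2·(0) − (0) − 2·(0) + 2·(1) = 2
Net dimensions [M⁻¹ L⁻¹ N²] ≠ [1] — not dimensionless.

no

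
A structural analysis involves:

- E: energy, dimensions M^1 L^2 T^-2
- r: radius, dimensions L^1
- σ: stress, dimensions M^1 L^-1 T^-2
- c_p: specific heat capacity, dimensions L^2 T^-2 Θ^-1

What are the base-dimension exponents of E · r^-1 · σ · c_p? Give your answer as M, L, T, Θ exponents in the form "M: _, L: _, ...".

M: 2, L: 2, T: -6, Θ: -1

Collect each base-dimension exponent across the product:
  M: (1) − (0) + (1) + (0) = 2
  L: (2) − (1) + (-1) + (2) = 2
  T: (-2) − (0) + (-2) + (-2) = -6
  Θ: (0) − (0) + (0) + (-1) = -1
So the dimensions are [M² L² T⁻⁶ Θ⁻¹].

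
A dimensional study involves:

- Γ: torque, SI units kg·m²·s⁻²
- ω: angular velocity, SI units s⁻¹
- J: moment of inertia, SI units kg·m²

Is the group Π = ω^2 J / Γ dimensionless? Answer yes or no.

Sum the exponent of each base dimension across the product:
  M: −[Γ]_M + 2·[ω]_M + [J]_M = −(1) + 2·(0) + (1) = 0
  L: −[Γ]_L + 2·[ω]_L + [J]_L = −(2) + 2·(0) + (2) = 0
  T: −[Γ]_T + 2·[ω]_T + [J]_T = −(-2) + 2·(-1) + (0) = 0
All base exponents vanish — dimensionless.

yes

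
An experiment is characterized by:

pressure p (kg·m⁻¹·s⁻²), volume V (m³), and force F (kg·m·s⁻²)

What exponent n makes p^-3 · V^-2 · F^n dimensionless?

3

Balance the M exponent: (1)·n from F, plus −3·(1) − 2·(0) = -3 from the rest, must sum to zero.
n − 3 = 0, so n = 3.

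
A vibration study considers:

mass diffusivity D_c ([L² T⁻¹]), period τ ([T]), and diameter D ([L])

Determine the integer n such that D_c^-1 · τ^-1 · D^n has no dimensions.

Balance the L exponent: (1)·n from D, plus −(2) − (0) = -2 from the rest, must sum to zero.
n − 2 = 0, so n = 2.

2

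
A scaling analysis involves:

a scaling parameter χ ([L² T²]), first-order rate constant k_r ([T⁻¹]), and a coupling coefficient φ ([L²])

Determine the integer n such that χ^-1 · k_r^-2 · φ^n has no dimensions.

Balance the L exponent: (2)·n from φ, plus −(2) − 2·(0) = -2 from the rest, must sum to zero.
2n − 2 = 0, so n = 1.

1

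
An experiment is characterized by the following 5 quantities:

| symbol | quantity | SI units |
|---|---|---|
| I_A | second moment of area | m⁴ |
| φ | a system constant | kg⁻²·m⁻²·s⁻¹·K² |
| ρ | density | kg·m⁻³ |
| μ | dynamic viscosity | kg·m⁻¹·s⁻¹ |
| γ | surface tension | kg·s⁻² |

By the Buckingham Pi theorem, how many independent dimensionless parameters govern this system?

There are 5 variables and 4 base dimensions (M, L, T, Θ).
The dimension matrix has rank 4.
Independent dimensionless groups: 5 − 4 = 1.

1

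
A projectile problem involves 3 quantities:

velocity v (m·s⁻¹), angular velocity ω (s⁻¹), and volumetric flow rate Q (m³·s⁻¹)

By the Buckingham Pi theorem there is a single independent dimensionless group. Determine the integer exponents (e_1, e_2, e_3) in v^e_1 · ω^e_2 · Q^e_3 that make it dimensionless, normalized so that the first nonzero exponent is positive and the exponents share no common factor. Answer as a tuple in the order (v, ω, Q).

L: e_1·(1) + e_2·(0) + e_3·(3) = 0
T: e_1·(-1) + e_2·(-1) + e_3·(-1) = 0
Solving this homogeneous linear system for the smallest-integer solution (first nonzero entry positive) gives (3, -2, -1).

(3, -2, -1)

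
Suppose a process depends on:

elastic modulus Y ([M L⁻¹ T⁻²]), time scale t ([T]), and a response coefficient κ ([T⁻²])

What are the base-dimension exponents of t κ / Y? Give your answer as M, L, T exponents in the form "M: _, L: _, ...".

Collect each base-dimension exponent across the product:
  M: −(1) + (0) + (0) = -1
  L: −(-1) + (0) + (0) = 1
  T: −(-2) + (1) + (-2) = 1
So the dimensions are [M⁻¹ L T].

M: -1, L: 1, T: 1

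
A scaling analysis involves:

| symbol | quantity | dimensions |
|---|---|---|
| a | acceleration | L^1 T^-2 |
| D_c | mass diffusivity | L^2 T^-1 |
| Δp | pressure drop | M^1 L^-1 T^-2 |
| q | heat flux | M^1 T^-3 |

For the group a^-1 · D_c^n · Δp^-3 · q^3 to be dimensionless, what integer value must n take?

-1

Balance the L exponent: (2)·n from D_c, plus −(1) − 3·(-1) + 3·(0) = 2 from the rest, must sum to zero.
2n + 2 = 0, so n = -1.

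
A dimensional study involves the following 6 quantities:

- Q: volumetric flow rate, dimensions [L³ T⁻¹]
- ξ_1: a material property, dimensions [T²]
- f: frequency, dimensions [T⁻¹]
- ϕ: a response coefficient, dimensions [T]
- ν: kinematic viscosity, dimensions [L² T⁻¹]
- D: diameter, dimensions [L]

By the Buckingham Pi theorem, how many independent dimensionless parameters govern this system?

4

There are 6 variables and 2 base dimensions (L, T).
The dimension matrix has rank 2.
Independent dimensionless groups: 6 − 2 = 4.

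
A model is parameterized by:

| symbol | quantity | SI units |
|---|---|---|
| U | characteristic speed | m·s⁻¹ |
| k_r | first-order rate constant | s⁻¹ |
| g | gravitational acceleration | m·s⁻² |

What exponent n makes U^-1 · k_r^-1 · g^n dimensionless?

Balance the L exponent: (1)·n from g, plus −(1) − (0) = -1 from the rest, must sum to zero.
n − 1 = 0, so n = 1.

1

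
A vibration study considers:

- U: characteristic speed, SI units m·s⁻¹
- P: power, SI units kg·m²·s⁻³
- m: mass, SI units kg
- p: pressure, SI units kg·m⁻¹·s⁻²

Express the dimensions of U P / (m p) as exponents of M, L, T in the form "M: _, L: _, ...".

M: -1, L: 4, T: -2

Collect each base-dimension exponent across the product:
  M: (0) + (1) − (1) − (1) = -1
  L: (1) + (2) − (0) − (-1) = 4
  T: (-1) + (-3) − (0) − (-2) = -2
So the dimensions are [M⁻¹ L⁴ T⁻²].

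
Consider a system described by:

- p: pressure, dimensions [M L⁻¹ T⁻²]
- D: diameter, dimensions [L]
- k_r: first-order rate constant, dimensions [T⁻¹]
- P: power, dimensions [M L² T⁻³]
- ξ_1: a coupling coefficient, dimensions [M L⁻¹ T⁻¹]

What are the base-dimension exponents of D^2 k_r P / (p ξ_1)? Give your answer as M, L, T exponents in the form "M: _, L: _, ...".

Collect each base-dimension exponent across the product:
  M: −(1) + 2·(0) + (0) + (1) − (1) = -1
  L: −(-1) + 2·(1) + (0) + (2) − (-1) = 6
  T: −(-2) + 2·(0) + (-1) + (-3) − (-1) = -1
So the dimensions are [M⁻¹ L⁶ T⁻¹].

M: -1, L: 6, T: -1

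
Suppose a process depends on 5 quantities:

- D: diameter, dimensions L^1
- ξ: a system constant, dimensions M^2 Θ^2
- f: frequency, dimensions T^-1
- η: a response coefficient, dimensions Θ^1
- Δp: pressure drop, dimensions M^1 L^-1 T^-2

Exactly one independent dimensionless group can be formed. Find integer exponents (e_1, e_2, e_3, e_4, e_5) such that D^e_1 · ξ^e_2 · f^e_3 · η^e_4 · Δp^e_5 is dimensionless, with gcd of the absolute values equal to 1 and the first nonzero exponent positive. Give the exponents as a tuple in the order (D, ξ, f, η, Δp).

(2, -1, -4, 2, 2)

M: e_1·(0) + e_2·(2) + e_3·(0) + e_4·(0) + e_5·(1) = 0
L: e_1·(1) + e_2·(0) + e_3·(0) + e_4·(0) + e_5·(-1) = 0
T: e_1·(0) + e_2·(0) + e_3·(-1) + e_4·(0) + e_5·(-2) = 0
Θ: e_1·(0) + e_2·(2) + e_3·(0) + e_4·(1) + e_5·(0) = 0
Solving this homogeneous linear system for the smallest-integer solution (first nonzero entry positive) gives (2, -1, -4, 2, 2).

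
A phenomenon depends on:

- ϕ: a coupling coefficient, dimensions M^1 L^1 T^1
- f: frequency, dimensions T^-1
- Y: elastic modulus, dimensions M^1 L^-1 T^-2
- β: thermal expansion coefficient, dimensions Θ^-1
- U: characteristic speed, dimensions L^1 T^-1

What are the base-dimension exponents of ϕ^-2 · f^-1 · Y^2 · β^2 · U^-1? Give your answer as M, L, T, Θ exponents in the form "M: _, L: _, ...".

M: 0, L: -5, T: -4, Θ: -2

Collect each base-dimension exponent across the product:
  M: −2·(1) − (0) + 2·(1) + 2·(0) − (0) = 0
  L: −2·(1) − (0) + 2·(-1) + 2·(0) − (1) = -5
  T: −2·(1) − (-1) + 2·(-2) + 2·(0) − (-1) = -4
  Θ: −2·(0) − (0) + 2·(0) + 2·(-1) − (0) = -2
So the dimensions are [L⁻⁵ T⁻⁴ Θ⁻²].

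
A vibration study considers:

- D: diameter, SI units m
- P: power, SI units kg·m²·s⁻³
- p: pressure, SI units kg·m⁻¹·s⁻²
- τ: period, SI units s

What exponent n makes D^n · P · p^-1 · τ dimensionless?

-3

Balance the L exponent: (1)·n from D, plus (2) − (-1) + (0) = 3 from the rest, must sum to zero.
n + 3 = 0, so n = -3.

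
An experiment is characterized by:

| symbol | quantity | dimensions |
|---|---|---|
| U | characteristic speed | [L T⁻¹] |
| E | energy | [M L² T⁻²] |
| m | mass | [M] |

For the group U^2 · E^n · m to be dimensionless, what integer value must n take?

Balance the M exponent: (1)·n from E, plus 2·(0) + (1) = 1 from the rest, must sum to zero.
n + 1 = 0, so n = -1.

-1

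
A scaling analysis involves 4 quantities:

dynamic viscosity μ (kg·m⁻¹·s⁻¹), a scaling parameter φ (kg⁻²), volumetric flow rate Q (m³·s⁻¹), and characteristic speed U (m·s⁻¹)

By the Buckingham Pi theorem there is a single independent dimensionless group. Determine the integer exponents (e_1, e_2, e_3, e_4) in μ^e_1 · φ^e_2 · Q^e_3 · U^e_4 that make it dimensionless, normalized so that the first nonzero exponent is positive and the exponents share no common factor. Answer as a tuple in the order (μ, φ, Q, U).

M: e_1·(1) + e_2·(-2) + e_3·(0) + e_4·(0) = 0
L: e_1·(-1) + e_2·(0) + e_3·(3) + e_4·(1) = 0
T: e_1·(-1) + e_2·(0) + e_3·(-1) + e_4·(-1) = 0
Solving this homogeneous linear system for the smallest-integer solution (first nonzero entry positive) gives (2, 1, 2, -4).

(2, 1, 2, -4)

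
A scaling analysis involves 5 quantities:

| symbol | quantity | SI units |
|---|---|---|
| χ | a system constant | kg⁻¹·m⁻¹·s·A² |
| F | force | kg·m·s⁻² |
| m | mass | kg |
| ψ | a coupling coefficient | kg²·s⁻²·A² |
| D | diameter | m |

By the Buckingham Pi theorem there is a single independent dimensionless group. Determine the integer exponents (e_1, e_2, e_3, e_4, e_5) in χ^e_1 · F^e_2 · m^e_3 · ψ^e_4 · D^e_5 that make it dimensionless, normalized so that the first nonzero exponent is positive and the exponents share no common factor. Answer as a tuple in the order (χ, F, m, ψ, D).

(2, 3, 3, -2, -1)

M: e_1·(-1) + e_2·(1) + e_3·(1) + e_4·(2) + e_5·(0) = 0
L: e_1·(-1) + e_2·(1) + e_3·(0) + e_4·(0) + e_5·(1) = 0
T: e_1·(1) + e_2·(-2) + e_3·(0) + e_4·(-2) + e_5·(0) = 0
I: e_1·(2) + e_2·(0) + e_3·(0) + e_4·(2) + e_5·(0) = 0
Solving this homogeneous linear system for the smallest-integer solution (first nonzero entry positive) gives (2, 3, 3, -2, -1).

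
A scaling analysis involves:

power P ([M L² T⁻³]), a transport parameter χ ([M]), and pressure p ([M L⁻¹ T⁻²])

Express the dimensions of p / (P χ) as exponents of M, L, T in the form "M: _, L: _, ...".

Collect each base-dimension exponent across the product:
  M: −(1) − (1) + (1) = -1
  L: −(2) − (0) + (-1) = -3
  T: −(-3) − (0) + (-2) = 1
So the dimensions are [M⁻¹ L⁻³ T].

M: -1, L: -3, T: 1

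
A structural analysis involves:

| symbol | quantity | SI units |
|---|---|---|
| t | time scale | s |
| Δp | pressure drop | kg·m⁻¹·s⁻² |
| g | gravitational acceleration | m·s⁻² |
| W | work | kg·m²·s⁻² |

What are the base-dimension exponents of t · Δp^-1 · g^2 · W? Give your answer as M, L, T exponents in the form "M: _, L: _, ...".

M: 0, L: 5, T: -3

Collect each base-dimension exponent across the product:
  M: (0) − (1) + 2·(0) + (1) = 0
  L: (0) − (-1) + 2·(1) + (2) = 5
  T: (1) − (-2) + 2·(-2) + (-2) = -3
So the dimensions are [L⁵ T⁻³].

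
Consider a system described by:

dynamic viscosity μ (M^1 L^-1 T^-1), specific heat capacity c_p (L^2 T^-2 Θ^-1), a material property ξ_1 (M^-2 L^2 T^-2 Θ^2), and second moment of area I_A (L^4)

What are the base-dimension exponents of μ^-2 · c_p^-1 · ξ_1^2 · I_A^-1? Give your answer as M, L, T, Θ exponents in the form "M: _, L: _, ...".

Collect each base-dimension exponent across the product:
  M: −2·(1) − (0) + 2·(-2) − (0) = -6
  L: −2·(-1) − (2) + 2·(2) − (4) = 0
  T: −2·(-1) − (-2) + 2·(-2) − (0) = 0
  Θ: −2·(0) − (-1) + 2·(2) − (0) = 5
So the dimensions are [M⁻⁶ Θ⁵].

M: -6, L: 0, T: 0, Θ: 5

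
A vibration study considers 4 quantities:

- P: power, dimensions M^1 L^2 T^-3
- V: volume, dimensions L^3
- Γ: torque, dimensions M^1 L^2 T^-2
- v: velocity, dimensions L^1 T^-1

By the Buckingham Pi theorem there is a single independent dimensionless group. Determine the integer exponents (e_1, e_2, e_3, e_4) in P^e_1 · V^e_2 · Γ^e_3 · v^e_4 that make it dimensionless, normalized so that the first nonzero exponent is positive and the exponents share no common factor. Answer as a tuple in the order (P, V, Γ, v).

M: e_1·(1) + e_2·(0) + e_3·(1) + e_4·(0) = 0
L: e_1·(2) + e_2·(3) + e_3·(2) + e_4·(1) = 0
T: e_1·(-3) + e_2·(0) + e_3·(-2) + e_4·(-1) = 0
Solving this homogeneous linear system for the smallest-integer solution (first nonzero entry positive) gives (3, 1, -3, -3).

(3, 1, -3, -3)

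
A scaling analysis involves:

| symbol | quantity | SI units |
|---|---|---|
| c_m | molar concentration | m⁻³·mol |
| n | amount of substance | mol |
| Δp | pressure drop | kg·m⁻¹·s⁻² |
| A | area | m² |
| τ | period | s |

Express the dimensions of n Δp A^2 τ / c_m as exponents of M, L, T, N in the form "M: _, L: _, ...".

Collect each base-dimension exponent across the product:
  M: −(0) + (0) + (1) + 2·(0) + (0) = 1
  L: −(-3) + (0) + (-1) + 2·(2) + (0) = 6
  T: −(0) + (0) + (-2) + 2·(0) + (1) = -1
  N: −(1) + (1) + (0) + 2·(0) + (0) = 0
So the dimensions are [M L⁶ T⁻¹].

M: 1, L: 6, T: -1, N: 0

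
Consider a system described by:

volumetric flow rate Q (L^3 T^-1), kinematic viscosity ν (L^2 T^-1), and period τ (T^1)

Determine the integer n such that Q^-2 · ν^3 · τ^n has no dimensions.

Balance the T exponent: (1)·n from τ, plus −2·(-1) + 3·(-1) = -1 from the rest, must sum to zero.
n − 1 = 0, so n = 1.

1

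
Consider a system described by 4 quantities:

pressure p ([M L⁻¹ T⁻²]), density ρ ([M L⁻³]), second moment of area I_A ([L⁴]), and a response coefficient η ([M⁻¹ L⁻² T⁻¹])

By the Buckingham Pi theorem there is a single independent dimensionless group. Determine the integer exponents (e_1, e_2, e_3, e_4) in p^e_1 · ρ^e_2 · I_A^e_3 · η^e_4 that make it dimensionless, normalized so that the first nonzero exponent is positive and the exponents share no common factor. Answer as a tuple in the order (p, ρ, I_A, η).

M: e_1·(1) + e_2·(1) + e_3·(0) + e_4·(-1) = 0
L: e_1·(-1) + e_2·(-3) + e_3·(4) + e_4·(-2) = 0
T: e_1·(-2) + e_2·(0) + e_3·(0) + e_4·(-1) = 0
Solving this homogeneous linear system for the smallest-integer solution (first nonzero entry positive) gives (1, -3, -3, -2).

(1, -3, -3, -2)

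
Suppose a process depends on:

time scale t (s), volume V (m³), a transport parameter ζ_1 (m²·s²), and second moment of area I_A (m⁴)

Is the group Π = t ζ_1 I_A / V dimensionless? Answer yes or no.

Sum the exponent of each base dimension across the product:
  L: [t]_L − [V]_L + [ζ_1]_L + [I_A]_L = (0) − (3) + (2) + (4) = 3
  T: [t]_T − [V]_T + [ζ_1]_T + [I_A]_T = (1) − (0) + (2) + (0) = 3
Net dimensions [L³ T³] ≠ [1] — not dimensionless.

no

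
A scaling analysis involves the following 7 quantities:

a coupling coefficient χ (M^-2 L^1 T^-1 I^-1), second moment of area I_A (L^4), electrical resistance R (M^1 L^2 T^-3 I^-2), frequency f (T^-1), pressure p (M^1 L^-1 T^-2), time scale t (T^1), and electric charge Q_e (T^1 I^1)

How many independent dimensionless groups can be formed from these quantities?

3

There are 7 variables and 4 base dimensions (M, L, T, I).
The dimension matrix has rank 4.
Independent dimensionless groups: 7 − 4 = 3.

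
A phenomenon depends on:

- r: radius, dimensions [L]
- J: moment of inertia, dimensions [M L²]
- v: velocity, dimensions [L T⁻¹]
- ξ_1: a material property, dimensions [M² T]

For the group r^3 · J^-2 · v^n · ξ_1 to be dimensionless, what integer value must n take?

1

Balance the L exponent: (1)·n from v, plus 3·(1) − 2·(2) + (0) = -1 from the rest, must sum to zero.
n − 1 = 0, so n = 1.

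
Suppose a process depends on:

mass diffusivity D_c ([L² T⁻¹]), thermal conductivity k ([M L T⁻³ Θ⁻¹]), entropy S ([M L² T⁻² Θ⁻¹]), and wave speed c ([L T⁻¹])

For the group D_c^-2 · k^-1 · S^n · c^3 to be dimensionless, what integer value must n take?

Balance the M exponent: (1)·n from S, plus −2·(0) − (1) + 3·(0) = -1 from the rest, must sum to zero.
n − 1 = 0, so n = 1.

1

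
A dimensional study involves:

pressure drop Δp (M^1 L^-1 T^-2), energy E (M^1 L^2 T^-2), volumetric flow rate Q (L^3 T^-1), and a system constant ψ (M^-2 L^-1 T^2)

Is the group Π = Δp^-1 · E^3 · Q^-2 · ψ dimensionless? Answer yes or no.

Sum the exponent of each base dimension across the product:
  M: −[Δp]_M + 3·[E]_M − 2·[Q]_M + [ψ]_M = −(1) + 3·(1) − 2·(0) + (-2) = 0
  L: −[Δp]_L + 3·[E]_L − 2·[Q]_L + [ψ]_L = −(-1) + 3·(2) − 2·(3) + (-1) = 0
  T: −[Δp]_T + 3·[E]_T − 2·[Q]_T + [ψ]_T = −(-2) + 3·(-2) − 2·(-1) + (2) = 0
All base exponents vanish — dimensionless.

yes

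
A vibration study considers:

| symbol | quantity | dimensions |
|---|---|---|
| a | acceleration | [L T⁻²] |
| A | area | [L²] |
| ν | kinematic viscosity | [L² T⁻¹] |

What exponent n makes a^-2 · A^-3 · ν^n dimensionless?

Balance the L exponent: (2)·n from ν, plus −2·(1) − 3·(2) = -8 from the rest, must sum to zero.
2n − 8 = 0, so n = 4.

4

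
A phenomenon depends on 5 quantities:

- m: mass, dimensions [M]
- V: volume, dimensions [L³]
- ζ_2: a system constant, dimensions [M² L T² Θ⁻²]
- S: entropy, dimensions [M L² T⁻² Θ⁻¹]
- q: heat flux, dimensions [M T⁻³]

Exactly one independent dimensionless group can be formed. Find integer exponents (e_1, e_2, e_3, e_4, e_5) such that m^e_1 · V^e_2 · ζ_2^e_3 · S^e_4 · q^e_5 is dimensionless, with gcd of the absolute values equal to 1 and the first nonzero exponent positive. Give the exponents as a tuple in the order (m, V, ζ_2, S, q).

M: e_1·(1) + e_2·(0) + e_3·(2) + e_4·(1) + e_5·(1) = 0
L: e_1·(0) + e_2·(3) + e_3·(1) + e_4·(2) + e_5·(0) = 0
T: e_1·(0) + e_2·(0) + e_3·(2) + e_4·(-2) + e_5·(-3) = 0
Θ: e_1·(0) + e_2·(0) + e_3·(-2) + e_4·(-1) + e_5·(0) = 0
Solving this homogeneous linear system for the smallest-integer solution (first nonzero entry positive) gives (2, -1, -1, 2, -2).

(2, -1, -1, 2, -2)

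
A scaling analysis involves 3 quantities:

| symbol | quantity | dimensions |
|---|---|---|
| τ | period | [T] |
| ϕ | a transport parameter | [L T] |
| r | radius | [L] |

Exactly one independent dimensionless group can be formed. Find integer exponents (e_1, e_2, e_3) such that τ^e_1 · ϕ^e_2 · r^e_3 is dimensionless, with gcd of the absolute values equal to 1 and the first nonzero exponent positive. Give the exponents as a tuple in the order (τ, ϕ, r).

L: e_1·(0) + e_2·(1) + e_3·(1) = 0
T: e_1·(1) + e_2·(1) + e_3·(0) = 0
Solving this homogeneous linear system for the smallest-integer solution (first nonzero entry positive) gives (1, -1, 1).

(1, -1, 1)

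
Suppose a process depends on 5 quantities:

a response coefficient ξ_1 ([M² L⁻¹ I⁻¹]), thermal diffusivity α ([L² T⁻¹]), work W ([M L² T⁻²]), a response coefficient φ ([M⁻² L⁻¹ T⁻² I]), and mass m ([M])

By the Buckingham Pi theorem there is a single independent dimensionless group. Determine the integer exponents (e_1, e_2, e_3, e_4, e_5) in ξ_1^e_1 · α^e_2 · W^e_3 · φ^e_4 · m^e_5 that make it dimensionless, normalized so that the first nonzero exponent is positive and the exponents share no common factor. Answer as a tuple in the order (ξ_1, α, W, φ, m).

(1, 4, -3, 1, 3)

M: e_1·(2) + e_2·(0) + e_3·(1) + e_4·(-2) + e_5·(1) = 0
L: e_1·(-1) + e_2·(2) + e_3·(2) + e_4·(-1) + e_5·(0) = 0
T: e_1·(0) + e_2·(-1) + e_3·(-2) + e_4·(-2) + e_5·(0) = 0
I: e_1·(-1) + e_2·(0) + e_3·(0) + e_4·(1) + e_5·(0) = 0
Solving this homogeneous linear system for the smallest-integer solution (first nonzero entry positive) gives (1, 4, -3, 1, 3).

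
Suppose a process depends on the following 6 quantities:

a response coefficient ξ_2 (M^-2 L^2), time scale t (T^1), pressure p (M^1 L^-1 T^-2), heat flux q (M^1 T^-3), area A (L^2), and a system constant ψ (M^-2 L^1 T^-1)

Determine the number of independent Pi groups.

3

There are 6 variables and 3 base dimensions (M, L, T).
The dimension matrix has rank 3.
Independent dimensionless groups: 6 − 3 = 3.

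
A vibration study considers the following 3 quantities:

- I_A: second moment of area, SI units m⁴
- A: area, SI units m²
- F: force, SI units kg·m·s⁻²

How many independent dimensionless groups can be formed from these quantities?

There are 3 variables and 3 base dimensions (M, L, T).
The dimension matrix has rank 2 (less than 3: the dimension vectors are linearly dependent).
Independent dimensionless groups: 3 − 2 = 1.

1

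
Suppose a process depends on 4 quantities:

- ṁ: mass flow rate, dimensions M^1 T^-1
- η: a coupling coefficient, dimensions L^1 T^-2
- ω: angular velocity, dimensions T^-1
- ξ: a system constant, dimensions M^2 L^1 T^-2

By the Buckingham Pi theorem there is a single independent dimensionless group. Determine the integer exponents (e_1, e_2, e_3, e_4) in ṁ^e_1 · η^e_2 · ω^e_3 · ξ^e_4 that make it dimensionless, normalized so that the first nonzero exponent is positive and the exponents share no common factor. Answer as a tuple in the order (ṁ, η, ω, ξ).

M: e_1·(1) + e_2·(0) + e_3·(0) + e_4·(2) = 0
L: e_1·(0) + e_2·(1) + e_3·(0) + e_4·(1) = 0
T: e_1·(-1) + e_2·(-2) + e_3·(-1) + e_4·(-2) = 0
Solving this homogeneous linear system for the smallest-integer solution (first nonzero entry positive) gives (2, 1, -2, -1).

(2, 1, -2, -1)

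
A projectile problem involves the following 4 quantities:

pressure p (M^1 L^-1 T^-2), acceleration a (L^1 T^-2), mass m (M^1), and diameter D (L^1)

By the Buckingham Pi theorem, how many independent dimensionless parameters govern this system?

There are 4 variables and 3 base dimensions (M, L, T).
The dimension matrix has rank 3.
Independent dimensionless groups: 4 − 3 = 1.

1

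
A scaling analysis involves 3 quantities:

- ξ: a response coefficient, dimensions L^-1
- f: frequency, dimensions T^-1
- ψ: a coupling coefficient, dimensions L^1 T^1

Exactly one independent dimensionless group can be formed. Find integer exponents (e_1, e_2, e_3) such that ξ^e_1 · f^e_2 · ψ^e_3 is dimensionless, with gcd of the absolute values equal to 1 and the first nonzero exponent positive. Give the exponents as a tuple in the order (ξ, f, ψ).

(1, 1, 1)

L: e_1·(-1) + e_2·(0) + e_3·(1) = 0
T: e_1·(0) + e_2·(-1) + e_3·(1) = 0
Solving this homogeneous linear system for the smallest-integer solution (first nonzero entry positive) gives (1, 1, 1).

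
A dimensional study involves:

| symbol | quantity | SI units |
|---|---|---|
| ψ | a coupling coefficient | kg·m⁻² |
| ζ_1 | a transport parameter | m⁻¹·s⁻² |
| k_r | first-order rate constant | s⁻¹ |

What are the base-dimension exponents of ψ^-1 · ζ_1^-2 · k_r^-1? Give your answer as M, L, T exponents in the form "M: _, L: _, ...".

Collect each base-dimension exponent across the product:
  M: −(1) − 2·(0) − (0) = -1
  L: −(-2) − 2·(-1) − (0) = 4
  T: −(0) − 2·(-2) − (-1) = 5
So the dimensions are [M⁻¹ L⁴ T⁵].

M: -1, L: 4, T: 5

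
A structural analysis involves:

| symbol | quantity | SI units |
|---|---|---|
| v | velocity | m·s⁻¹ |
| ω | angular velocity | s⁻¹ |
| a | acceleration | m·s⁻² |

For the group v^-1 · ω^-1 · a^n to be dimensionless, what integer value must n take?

1

Balance the L exponent: (1)·n from a, plus −(1) − (0) = -1 from the rest, must sum to zero.
n − 1 = 0, so n = 1.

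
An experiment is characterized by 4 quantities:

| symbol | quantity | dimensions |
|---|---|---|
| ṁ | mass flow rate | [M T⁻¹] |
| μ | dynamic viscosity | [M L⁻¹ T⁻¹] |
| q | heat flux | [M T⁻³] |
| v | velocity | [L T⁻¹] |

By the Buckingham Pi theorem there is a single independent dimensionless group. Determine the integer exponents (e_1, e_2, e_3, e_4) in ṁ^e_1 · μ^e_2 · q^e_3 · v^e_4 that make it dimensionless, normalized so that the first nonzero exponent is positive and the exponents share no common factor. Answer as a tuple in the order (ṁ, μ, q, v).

M: e_1·(1) + e_2·(1) + e_3·(1) + e_4·(0) = 0
L: e_1·(0) + e_2·(-1) + e_3·(0) + e_4·(1) = 0
T: e_1·(-1) + e_2·(-1) + e_3·(-3) + e_4·(-1) = 0
Solving this homogeneous linear system for the smallest-integer solution (first nonzero entry positive) gives (1, -2, 1, -2).

(1, -2, 1, -2)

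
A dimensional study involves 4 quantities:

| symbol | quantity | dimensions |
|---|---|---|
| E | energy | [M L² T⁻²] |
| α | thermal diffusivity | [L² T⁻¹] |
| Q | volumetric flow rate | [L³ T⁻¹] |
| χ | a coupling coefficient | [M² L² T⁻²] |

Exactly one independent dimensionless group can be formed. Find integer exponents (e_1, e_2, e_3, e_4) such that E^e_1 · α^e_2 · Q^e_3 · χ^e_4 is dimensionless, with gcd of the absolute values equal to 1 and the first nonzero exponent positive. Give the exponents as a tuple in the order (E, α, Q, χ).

M: e_1·(1) + e_2·(0) + e_3·(0) + e_4·(2) = 0
L: e_1·(2) + e_2·(2) + e_3·(3) + e_4·(2) = 0
T: e_1·(-2) + e_2·(-1) + e_3·(-1) + e_4·(-2) = 0
Solving this homogeneous linear system for the smallest-integer solution (first nonzero entry positive) gives (2, -4, 2, -1).

(2, -4, 2, -1)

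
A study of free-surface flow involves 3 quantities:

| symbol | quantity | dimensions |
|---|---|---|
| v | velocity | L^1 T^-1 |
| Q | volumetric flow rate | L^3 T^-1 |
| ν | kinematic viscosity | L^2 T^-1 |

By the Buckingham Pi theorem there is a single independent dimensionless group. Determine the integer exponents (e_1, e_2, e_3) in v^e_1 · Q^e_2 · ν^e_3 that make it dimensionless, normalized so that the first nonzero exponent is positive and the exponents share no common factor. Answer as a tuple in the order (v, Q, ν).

L: e_1·(1) + e_2·(3) + e_3·(2) = 0
T: e_1·(-1) + e_2·(-1) + e_3·(-1) = 0
Solving this homogeneous linear system for the smallest-integer solution (first nonzero entry positive) gives (1, 1, -2).

(1, 1, -2)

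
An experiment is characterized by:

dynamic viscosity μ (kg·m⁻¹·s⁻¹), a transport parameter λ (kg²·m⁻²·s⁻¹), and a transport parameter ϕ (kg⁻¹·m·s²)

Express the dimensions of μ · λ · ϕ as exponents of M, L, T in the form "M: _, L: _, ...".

Collect each base-dimension exponent across the product:
  M: (1) + (2) + (-1) = 2
  L: (-1) + (-2) + (1) = -2
  T: (-1) + (-1) + (2) = 0
So the dimensions are [M² L⁻²].

M: 2, L: -2, T: 0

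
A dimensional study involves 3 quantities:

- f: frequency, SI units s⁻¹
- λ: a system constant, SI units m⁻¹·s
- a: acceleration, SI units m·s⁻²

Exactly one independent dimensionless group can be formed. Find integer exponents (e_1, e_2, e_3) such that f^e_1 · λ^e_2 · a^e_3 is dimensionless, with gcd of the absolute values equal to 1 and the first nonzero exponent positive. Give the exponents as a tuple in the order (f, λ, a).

(1, -1, -1)

L: e_1·(0) + e_2·(-1) + e_3·(1) = 0
T: e_1·(-1) + e_2·(1) + e_3·(-2) = 0
Solving this homogeneous linear system for the smallest-integer solution (first nonzero entry positive) gives (1, -1, -1).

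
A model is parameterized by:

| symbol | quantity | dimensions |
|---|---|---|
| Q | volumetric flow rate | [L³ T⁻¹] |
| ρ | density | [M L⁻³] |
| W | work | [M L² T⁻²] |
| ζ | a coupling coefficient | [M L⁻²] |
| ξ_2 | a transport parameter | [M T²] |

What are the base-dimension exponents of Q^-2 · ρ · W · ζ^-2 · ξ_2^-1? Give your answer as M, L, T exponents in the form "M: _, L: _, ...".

Collect each base-dimension exponent across the product:
  M: −2·(0) + (1) + (1) − 2·(1) − (1) = -1
  L: −2·(3) + (-3) + (2) − 2·(-2) − (0) = -3
  T: −2·(-1) + (0) + (-2) − 2·(0) − (2) = -2
So the dimensions are [M⁻¹ L⁻³ T⁻²].

M: -1, L: -3, T: -2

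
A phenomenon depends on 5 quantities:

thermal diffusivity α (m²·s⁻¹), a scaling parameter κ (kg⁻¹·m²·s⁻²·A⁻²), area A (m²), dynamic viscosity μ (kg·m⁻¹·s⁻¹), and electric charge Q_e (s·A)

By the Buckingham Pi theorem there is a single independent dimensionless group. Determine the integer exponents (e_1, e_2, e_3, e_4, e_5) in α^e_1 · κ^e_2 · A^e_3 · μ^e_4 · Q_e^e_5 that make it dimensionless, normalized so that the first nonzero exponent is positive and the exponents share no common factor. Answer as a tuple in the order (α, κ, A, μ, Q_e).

M: e_1·(0) + e_2·(-1) + e_3·(0) + e_4·(1) + e_5·(0) = 0
L: e_1·(2) + e_2·(2) + e_3·(2) + e_4·(-1) + e_5·(0) = 0
T: e_1·(-1) + e_2·(-2) + e_3·(0) + e_4·(-1) + e_5·(1) = 0
I: e_1·(0) + e_2·(-2) + e_3·(0) + e_4·(0) + e_5·(1) = 0
Solving this homogeneous linear system for the smallest-integer solution (first nonzero entry positive) gives (2, -2, -1, -2, -4).

(2, -2, -1, -2, -4)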